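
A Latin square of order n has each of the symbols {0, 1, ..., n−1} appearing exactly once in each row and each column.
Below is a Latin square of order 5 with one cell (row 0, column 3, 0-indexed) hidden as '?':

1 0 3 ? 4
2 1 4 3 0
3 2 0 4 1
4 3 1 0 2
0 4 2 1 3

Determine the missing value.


Row 0 contains symbols [0, 1, 3, 4] — missing [2].
Column 3 contains symbols [0, 1, 3, 4] — missing [2].
The missing symbol must appear in both missing sets; intersection = [2].
Therefore the hidden value is 2.

Missing value = 2.


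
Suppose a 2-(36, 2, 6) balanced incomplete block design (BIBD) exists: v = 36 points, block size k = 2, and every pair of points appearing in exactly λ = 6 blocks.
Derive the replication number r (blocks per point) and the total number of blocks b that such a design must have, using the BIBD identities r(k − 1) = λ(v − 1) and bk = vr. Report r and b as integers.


Any 2-(v, k, λ) BIBD satisfies two necessary conditions:
  (i)  Each point sits in r blocks, and counting incidences through any fixed point gives r(k − 1) = λ(v − 1), so r = λ(v − 1)/(k − 1).
  (ii) Total incidences bk = vr, so b = vr/k.
Step 1: r = λ(v − 1)/(k − 1) = 6·(36 − 1)/(2 − 1) = 6·35/1 = 210/1 = 210.
Step 2: b = vr/k = 36·210/2 = 7560/2 = 3780.
Check integrality: r = 210 ∈ Z ✓, b = 3780 ∈ Z ✓.
(These identities are necessary conditions: they determine r and b for any design with these parameters, but do not by themselves prove that one exists.)

r = 210, b = 3780.


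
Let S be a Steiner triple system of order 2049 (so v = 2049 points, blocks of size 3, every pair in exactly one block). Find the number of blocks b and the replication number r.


An STS(v) is a 2-(v, 3, 1) BIBD: block size k = 3, λ = 1.
Replication: r(k − 1) = λ(v − 1) ⇒ r·2 = 2049 − 1 = 2048 ⇒ r = 1024.
Block count: b = v(v − 1)/6 = 2049·2048/6 = 4196352/6 = 699392.

r = 1024, b = 699392.


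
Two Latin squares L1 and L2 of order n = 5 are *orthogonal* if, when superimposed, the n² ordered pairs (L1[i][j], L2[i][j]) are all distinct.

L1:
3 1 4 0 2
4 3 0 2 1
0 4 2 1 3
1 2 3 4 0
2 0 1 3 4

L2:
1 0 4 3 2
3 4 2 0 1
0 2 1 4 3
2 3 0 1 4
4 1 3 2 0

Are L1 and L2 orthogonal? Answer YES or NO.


Form the n² = 25 superimposed pairs (L1[i][j], L2[i][j]), row by row (rows and columns indexed from 0):
row 0: (3,1) (1,0) (4,4) (0,3) (2,2)
row 1: (4,3) (3,4) (0,2) (2,0) (1,1)
row 2: (0,0) (4,2) (2,1) (1,4) (3,3)
row 3: (1,2) (2,3) (3,0) (4,1) (0,4)
row 4: (2,4) (0,1) (1,3) (3,2) (4,0)
Orthogonality requires all 25 pairs distinct.
Check by first coordinate: for each symbol s of L1, list the L2 entries in the n cells where L1 = s; they must all differ.
  L1 = 0: L2 entries (in reading order) 3, 2, 0, 4, 1 — all 5 distinct ✓
  L1 = 1: L2 entries (in reading order) 0, 1, 4, 2, 3 — all 5 distinct ✓
  L1 = 2: L2 entries (in reading order) 2, 0, 1, 3, 4 — all 5 distinct ✓
  L1 = 3: L2 entries (in reading order) 1, 4, 3, 0, 2 — all 5 distinct ✓
  L1 = 4: L2 entries (in reading order) 4, 3, 2, 1, 0 — all 5 distinct ✓
Every symbol of L1 meets every symbol of L2 exactly once, so all 25 pairs are distinct (25 of 25).
Conclusion: YES.

YES


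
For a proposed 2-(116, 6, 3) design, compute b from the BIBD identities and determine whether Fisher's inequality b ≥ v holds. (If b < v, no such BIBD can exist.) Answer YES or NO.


r = λ(v − 1)/(k − 1) = 3·115/5 = 69.
b = vr/k = 116·69/6 = 1334.
Fisher's inequality: b ≥ v ⇔ 1334 ≥ 116? YES.

YES


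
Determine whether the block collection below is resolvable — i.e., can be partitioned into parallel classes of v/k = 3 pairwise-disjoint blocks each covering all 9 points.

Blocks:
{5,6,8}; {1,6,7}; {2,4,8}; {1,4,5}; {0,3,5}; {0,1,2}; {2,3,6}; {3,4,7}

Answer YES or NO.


v = 9, block size k = 3, number of blocks = 8.
For resolvability, blocks must partition into parallel classes of size v/k = 3.
Total blocks must therefore be a multiple of 3: 8 = 3·2 + 2 ⇒ not divisible ✗.
Resolvable? NO.

NO


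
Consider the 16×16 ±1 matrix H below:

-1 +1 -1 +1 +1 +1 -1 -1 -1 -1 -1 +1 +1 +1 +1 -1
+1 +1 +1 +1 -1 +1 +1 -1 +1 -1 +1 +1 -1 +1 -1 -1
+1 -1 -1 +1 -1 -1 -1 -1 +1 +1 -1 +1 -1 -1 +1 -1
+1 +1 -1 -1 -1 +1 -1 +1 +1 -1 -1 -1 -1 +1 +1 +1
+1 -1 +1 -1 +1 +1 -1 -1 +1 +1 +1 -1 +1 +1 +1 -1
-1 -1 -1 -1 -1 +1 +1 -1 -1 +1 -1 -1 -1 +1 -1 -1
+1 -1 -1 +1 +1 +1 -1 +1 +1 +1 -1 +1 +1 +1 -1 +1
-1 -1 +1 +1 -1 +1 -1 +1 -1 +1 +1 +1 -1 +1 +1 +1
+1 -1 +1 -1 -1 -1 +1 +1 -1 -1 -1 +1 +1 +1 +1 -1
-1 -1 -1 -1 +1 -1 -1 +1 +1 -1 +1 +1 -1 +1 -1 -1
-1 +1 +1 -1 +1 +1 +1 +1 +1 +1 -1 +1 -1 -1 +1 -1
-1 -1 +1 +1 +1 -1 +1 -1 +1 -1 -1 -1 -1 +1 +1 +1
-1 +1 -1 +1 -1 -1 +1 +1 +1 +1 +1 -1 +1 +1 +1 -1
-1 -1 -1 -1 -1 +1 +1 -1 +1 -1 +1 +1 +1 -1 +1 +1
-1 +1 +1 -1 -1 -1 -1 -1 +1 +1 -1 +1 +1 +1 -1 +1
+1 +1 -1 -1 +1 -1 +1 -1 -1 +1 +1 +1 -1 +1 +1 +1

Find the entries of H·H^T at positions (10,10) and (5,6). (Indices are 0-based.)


Row 5 of H: [-1, -1, -1, -1, -1, 1, 1, -1, -1, 1, -1, -1, -1, 1, -1, -1].
Row 6 of H: [1, -1, -1, 1, 1, 1, -1, 1, 1, 1, -1, 1, 1, 1, -1, 1].
Row 10 of H: [-1, 1, 1, -1, 1, 1, 1, 1, 1, 1, -1, 1, -1, -1, 1, -1].
(H·H^T)[10][10] = Σ_j H[10][j]·H[10][j] = (-1)² + (1)² + (1)² + (-1)² + (1)² + (1)² + (1)² + (1)² + (1)² + (1)² + (-1)² + (1)² + (-1)² + (-1)² + (1)² + (-1)² = 1 + 1 + 1 + 1 + 1 + 1 + 1 + 1 + 1 + 1 + 1 + 1 + 1 + 1 + 1 + 1 = 16.
(H·H^T)[5][6] = Σ_j H[5][j]·H[6][j] = (-1)·(1) + (-1)·(-1) + (-1)·(-1) + (-1)·(1) + (-1)·(1) + (1)·(1) + (1)·(-1) + (-1)·(1) + (-1)·(1) + (1)·(1) + (-1)·(-1) + (-1)·(1) + (-1)·(1) + (1)·(1) + (-1)·(-1) + (-1)·(1) = -1 + 1 + 1 + -1 + -1 + 1 + -1 + -1 + -1 + 1 + 1 + -1 + -1 + 1 + 1 + -1 = -2.
Rows 5 and 6 are not orthogonal (dot product = -2 ≠ 0), so H is not a Hadamard matrix.

(10,10) entry = 16; (5,6) entry = -2.


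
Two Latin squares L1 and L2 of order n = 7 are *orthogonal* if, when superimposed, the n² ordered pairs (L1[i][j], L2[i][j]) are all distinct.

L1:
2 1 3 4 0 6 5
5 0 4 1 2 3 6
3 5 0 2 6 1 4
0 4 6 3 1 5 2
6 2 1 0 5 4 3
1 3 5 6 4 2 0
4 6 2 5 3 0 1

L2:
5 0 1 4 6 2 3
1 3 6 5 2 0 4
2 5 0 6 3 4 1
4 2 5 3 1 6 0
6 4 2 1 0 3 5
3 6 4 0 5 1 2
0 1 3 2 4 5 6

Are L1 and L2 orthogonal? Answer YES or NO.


Form the n² = 49 superimposed pairs (L1[i][j], L2[i][j]), row by row (rows and columns indexed from 0):
row 0: (2,5) (1,0) (3,1) (4,4) (0,6) (6,2) (5,3)
row 1: (5,1) (0,3) (4,6) (1,5) (2,2) (3,0) (6,4)
row 2: (3,2) (5,5) (0,0) (2,6) (6,3) (1,4) (4,1)
row 3: (0,4) (4,2) (6,5) (3,3) (1,1) (5,6) (2,0)
row 4: (6,6) (2,4) (1,2) (0,1) (5,0) (4,3) (3,5)
row 5: (1,3) (3,6) (5,4) (6,0) (4,5) (2,1) (0,2)
row 6: (4,0) (6,1) (2,3) (5,2) (3,4) (0,5) (1,6)
Orthogonality requires all 49 pairs distinct.
Check by first coordinate: for each symbol s of L1, list the L2 entries in the n cells where L1 = s; they must all differ.
  L1 = 0: L2 entries (in reading order) 6, 3, 0, 4, 1, 2, 5 — all 7 distinct ✓
  L1 = 1: L2 entries (in reading order) 0, 5, 4, 1, 2, 3, 6 — all 7 distinct ✓
  L1 = 2: L2 entries (in reading order) 5, 2, 6, 0, 4, 1, 3 — all 7 distinct ✓
  L1 = 3: L2 entries (in reading order) 1, 0, 2, 3, 5, 6, 4 — all 7 distinct ✓
  L1 = 4: L2 entries (in reading order) 4, 6, 1, 2, 3, 5, 0 — all 7 distinct ✓
  L1 = 5: L2 entries (in reading order) 3, 1, 5, 6, 0, 4, 2 — all 7 distinct ✓
  L1 = 6: L2 entries (in reading order) 2, 4, 3, 5, 6, 0, 1 — all 7 distinct ✓
Every symbol of L1 meets every symbol of L2 exactly once, so all 49 pairs are distinct (49 of 49).
Conclusion: YES.

YES


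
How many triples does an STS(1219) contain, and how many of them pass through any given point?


An STS(v) is a 2-(v, 3, 1) BIBD: block size k = 3, λ = 1.
Replication: r(k − 1) = λ(v − 1) ⇒ r·2 = 1219 − 1 = 1218 ⇒ r = 609.
Block count: b = v(v − 1)/6 = 1219·1218/6 = 1484742/6 = 247457.

r = 609, b = 247457.


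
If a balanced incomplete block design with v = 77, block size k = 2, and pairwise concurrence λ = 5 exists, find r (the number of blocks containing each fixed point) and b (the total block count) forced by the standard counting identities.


Any 2-(v, k, λ) BIBD satisfies two necessary conditions:
  (i)  Each point sits in r blocks, and counting incidences through any fixed point gives r(k − 1) = λ(v − 1), so r = λ(v − 1)/(k − 1).
  (ii) Total incidences bk = vr, so b = vr/k.
Step 1: r = λ(v − 1)/(k − 1) = 5·(77 − 1)/(2 − 1) = 5·76/1 = 380/1 = 380.
Step 2: b = vr/k = 77·380/2 = 29260/2 = 14630.
Check integrality: r = 380 ∈ Z ✓, b = 14630 ∈ Z ✓.
(These identities are necessary conditions: they determine r and b for any design with these parameters, but do not by themselves prove that one exists.)

r = 380, b = 14630.


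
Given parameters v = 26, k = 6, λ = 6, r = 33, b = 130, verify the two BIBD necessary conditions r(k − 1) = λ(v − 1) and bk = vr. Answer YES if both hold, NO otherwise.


Condition (i): r(k − 1) = 33·5 = 165; λ(v − 1) = 6·25 = 150. Match? NO.
Condition (ii): bk = 130·6 = 780; vr = 26·33 = 858. Match? NO.
Both conditions hold? NO.

NO


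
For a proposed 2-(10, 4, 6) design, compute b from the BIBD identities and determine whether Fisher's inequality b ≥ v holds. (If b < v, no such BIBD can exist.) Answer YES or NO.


b = λv(v − 1)/(k(k − 1)) = 6·10·9/(4·3) = 540/12 = 45.
Compare with v = 10: b ≥ v, so Fisher's inequality holds.

YES


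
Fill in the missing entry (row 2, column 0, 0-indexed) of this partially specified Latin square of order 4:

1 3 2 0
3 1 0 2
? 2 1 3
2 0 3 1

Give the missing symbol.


Row 2 contains symbols [1, 2, 3] — missing [0].
Column 0 contains symbols [1, 2, 3] — missing [0].
The missing symbol must appear in both missing sets; intersection = [0].
Therefore the hidden value is 0.

Missing value = 0.


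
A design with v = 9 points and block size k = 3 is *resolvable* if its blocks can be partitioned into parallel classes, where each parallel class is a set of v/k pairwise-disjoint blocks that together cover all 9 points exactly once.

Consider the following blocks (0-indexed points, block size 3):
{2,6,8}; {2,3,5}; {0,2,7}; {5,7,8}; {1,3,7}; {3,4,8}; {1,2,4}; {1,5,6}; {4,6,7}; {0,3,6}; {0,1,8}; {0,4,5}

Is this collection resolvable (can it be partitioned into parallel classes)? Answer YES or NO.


v = 9, block size k = 3, number of blocks = 12.
For resolvability, blocks must partition into parallel classes of size v/k = 3.
Total blocks must therefore be a multiple of 3: 12 = 3·4 + 0 ⇒ divisible ✓.
Greedy packing gives 4 candidate class(es). Each should be a full parallel class (size 3, covers all 9 points).
  Class 1 (3 blocks): {2,6,8}; {1,3,7}; {0,4,5}. Points covered: [0, 1, 2, 3, 4, 5, 6, 7, 8].
  Class 2 (3 blocks): {2,3,5}; {4,6,7}; {0,1,8}. Points covered: [0, 1, 2, 3, 4, 5, 6, 7, 8].
  Class 3 (3 blocks): {0,2,7}; {3,4,8}; {1,5,6}. Points covered: [0, 1, 2, 3, 4, 5, 6, 7, 8].
  Class 4 (3 blocks): {5,7,8}; {1,2,4}; {0,3,6}. Points covered: [0, 1, 2, 3, 4, 5, 6, 7, 8].
All classes full (size 3)? YES. All classes cover every point? YES.
Resolvable? YES.

YES


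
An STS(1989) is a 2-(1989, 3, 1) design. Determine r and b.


An STS(v) is a 2-(v, 3, 1) BIBD: block size k = 3, λ = 1.
Replication: r(k − 1) = λ(v − 1) ⇒ r·2 = 1989 − 1 = 1988 ⇒ r = 994.
Block count: bk = vr ⇒ b·3 = 1989·994 = 1977066 ⇒ b = 659022.
(Check via b = v(v − 1)/6 = 1989·1988/6 = 3954132/6 = 659022.)

r = 994, b = 659022.


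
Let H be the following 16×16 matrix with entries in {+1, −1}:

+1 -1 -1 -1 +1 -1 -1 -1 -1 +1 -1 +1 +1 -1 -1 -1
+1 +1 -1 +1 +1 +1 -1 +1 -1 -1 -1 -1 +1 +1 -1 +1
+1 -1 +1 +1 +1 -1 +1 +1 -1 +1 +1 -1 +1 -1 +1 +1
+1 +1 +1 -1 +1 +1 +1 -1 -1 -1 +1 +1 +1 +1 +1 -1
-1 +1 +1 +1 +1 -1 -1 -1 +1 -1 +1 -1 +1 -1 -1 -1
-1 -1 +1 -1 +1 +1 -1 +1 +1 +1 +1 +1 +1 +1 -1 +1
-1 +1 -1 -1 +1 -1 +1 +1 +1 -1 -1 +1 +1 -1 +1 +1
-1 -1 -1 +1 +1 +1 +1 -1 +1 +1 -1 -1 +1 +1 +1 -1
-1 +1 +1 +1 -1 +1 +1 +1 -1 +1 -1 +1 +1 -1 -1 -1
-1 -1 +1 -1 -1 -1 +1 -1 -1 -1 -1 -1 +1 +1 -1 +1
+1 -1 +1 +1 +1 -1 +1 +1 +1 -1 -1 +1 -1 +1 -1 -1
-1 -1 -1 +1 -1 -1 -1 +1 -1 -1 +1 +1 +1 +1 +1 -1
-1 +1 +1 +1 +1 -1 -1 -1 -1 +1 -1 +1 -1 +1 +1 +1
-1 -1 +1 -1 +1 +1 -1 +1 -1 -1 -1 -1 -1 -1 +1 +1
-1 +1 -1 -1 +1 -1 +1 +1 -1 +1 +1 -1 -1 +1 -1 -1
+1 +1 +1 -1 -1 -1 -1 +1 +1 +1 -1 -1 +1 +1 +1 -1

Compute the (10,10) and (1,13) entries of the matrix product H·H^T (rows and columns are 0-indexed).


Row 1 of H: [1, 1, -1, 1, 1, 1, -1, 1, -1, -1, -1, -1, 1, 1, -1, 1].
Row 10 of H: [1, -1, 1, 1, 1, -1, 1, 1, 1, -1, -1, 1, -1, 1, -1, -1].
Row 13 of H: [-1, -1, 1, -1, 1, 1, -1, 1, -1, -1, -1, -1, -1, -1, 1, 1].
(H·H^T)[10][10] = Σ_j H[10][j]·H[10][j] = (1)² + (-1)² + (1)² + (1)² + (1)² + (-1)² + (1)² + (1)² + (1)² + (-1)² + (-1)² + (1)² + (-1)² + (1)² + (-1)² + (-1)² = 1 + 1 + 1 + 1 + 1 + 1 + 1 + 1 + 1 + 1 + 1 + 1 + 1 + 1 + 1 + 1 = 16.
(H·H^T)[1][13] = Σ_j H[1][j]·H[13][j] = (1)·(-1) + (1)·(-1) + (-1)·(1) + (1)·(-1) + (1)·(1) + (1)·(1) + (-1)·(-1) + (1)·(1) + (-1)·(-1) + (-1)·(-1) + (-1)·(-1) + (-1)·(-1) + (1)·(-1) + (1)·(-1) + (-1)·(1) + (1)·(1) = -1 + -1 + -1 + -1 + 1 + 1 + 1 + 1 + 1 + 1 + 1 + 1 + -1 + -1 + -1 + 1 = 2.
Rows 1 and 13 are not orthogonal (dot product = 2 ≠ 0), so H is not a Hadamard matrix.

(10,10) entry = 16; (1,13) entry = 2.


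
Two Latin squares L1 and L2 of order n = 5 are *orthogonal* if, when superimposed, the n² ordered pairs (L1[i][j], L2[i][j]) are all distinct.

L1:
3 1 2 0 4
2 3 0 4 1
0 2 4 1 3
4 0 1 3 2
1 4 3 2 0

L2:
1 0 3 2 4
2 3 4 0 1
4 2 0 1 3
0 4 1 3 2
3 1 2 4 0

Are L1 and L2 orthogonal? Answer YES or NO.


Form the n² = 25 superimposed pairs (L1[i][j], L2[i][j]), row by row (rows and columns indexed from 0):
row 0: (3,1) (1,0) (2,3) (0,2) (4,4)
row 1: (2,2) (3,3) (0,4) (4,0) (1,1)
row 2: (0,4) (2,2) (4,0) (1,1) (3,3)
row 3: (4,0) (0,4) (1,1) (3,3) (2,2)
row 4: (1,3) (4,1) (3,2) (2,4) (0,0)
Orthogonality requires all 25 pairs distinct.
But the pair (0,4) repeats: cell (1,2) has L1 = 0, L2 = 4, and cell (2,0) has L1 = 0, L2 = 4.
A repeated pair means some other pair never occurs (only 15 distinct pairs out of 25), so the squares are not orthogonal.
Conclusion: NO.

NO


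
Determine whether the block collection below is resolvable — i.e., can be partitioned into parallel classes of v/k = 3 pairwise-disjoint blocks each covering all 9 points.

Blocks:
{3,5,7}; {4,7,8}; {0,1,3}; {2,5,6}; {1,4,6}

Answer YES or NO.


v = 9, block size k = 3, number of blocks = 5.
For resolvability, blocks must partition into parallel classes of size v/k = 3.
Total blocks must therefore be a multiple of 3: 5 = 3·1 + 2 ⇒ not divisible ✗.
Resolvable? NO.

NO


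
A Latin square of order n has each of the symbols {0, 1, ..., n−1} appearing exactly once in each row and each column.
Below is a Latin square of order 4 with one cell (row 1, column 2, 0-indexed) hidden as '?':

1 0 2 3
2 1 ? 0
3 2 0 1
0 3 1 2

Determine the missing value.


Row 1 contains symbols [0, 1, 2] — missing [3].
Column 2 contains symbols [0, 1, 2] — missing [3].
The missing symbol must appear in both missing sets; intersection = [3].
Therefore the hidden value is 3.

Missing value = 3.


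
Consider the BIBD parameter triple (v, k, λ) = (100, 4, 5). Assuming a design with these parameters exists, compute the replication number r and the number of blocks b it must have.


Any 2-(v, k, λ) BIBD satisfies two necessary conditions:
  (i)  Each point sits in r blocks, and counting incidences through any fixed point gives r(k − 1) = λ(v − 1), so r = λ(v − 1)/(k − 1).
  (ii) Total incidences bk = vr, so b = vr/k.
Step 1: r = λ(v − 1)/(k − 1) = 5·(100 − 1)/(4 − 1) = 5·99/3 = 495/3 = 165.
Step 2: b = vr/k = 100·165/4 = 16500/4 = 4125.
Check integrality: r = 165 ∈ Z ✓, b = 4125 ∈ Z ✓.
(These identities are necessary conditions: they determine r and b for any design with these parameters, but do not by themselves prove that one exists.)

r = 165, b = 4125.


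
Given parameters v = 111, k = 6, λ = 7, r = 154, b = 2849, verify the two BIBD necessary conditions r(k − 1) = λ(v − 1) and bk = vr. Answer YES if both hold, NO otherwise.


Condition (i): r(k − 1) = 154·5 = 770; λ(v − 1) = 7·110 = 770. Match? YES.
Condition (ii): bk = 2849·6 = 17094; vr = 111·154 = 17094. Match? YES.
Both conditions hold? YES.

YES


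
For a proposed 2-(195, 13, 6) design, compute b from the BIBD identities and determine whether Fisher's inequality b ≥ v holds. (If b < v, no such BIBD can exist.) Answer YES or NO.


r = λ(v − 1)/(k − 1) = 6·194/12 = 97.
b = vr/k = 195·97/13 = 1455.
Fisher's inequality: b ≥ v ⇔ 1455 ≥ 195? YES.

YES


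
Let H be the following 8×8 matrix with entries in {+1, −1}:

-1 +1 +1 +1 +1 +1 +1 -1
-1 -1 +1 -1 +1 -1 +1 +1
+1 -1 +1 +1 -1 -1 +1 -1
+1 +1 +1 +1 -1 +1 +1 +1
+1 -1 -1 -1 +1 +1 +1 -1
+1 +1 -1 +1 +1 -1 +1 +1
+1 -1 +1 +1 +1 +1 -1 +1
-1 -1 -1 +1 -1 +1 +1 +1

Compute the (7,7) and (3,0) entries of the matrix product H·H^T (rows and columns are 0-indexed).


Row 0 of H: [-1, 1, 1, 1, 1, 1, 1, -1].
Row 3 of H: [1, 1, 1, 1, -1, 1, 1, 1].
Row 7 of H: [-1, -1, -1, 1, -1, 1, 1, 1].
(H·H^T)[7][7] = Σ_j H[7][j]·H[7][j] = (-1)² + (-1)² + (-1)² + (1)² + (-1)² + (1)² + (1)² + (1)² = 1 + 1 + 1 + 1 + 1 + 1 + 1 + 1 = 8.
(H·H^T)[3][0] = Σ_j H[3][j]·H[0][j] = (1)·(-1) + (1)·(1) + (1)·(1) + (1)·(1) + (-1)·(1) + (1)·(1) + (1)·(1) + (1)·(-1) = -1 + 1 + 1 + 1 + -1 + 1 + 1 + -1 = 2.
Rows 3 and 0 are not orthogonal (dot product = 2 ≠ 0), so H is not a Hadamard matrix.

(7,7) entry = 8; (3,0) entry = 2.


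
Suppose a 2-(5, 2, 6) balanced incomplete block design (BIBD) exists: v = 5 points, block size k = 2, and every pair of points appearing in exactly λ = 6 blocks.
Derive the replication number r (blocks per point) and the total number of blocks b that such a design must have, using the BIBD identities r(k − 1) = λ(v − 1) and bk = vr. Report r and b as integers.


Any 2-(v, k, λ) BIBD satisfies two necessary conditions:
  (i)  Each point sits in r blocks, and counting incidences through any fixed point gives r(k − 1) = λ(v − 1), so r = λ(v − 1)/(k − 1).
  (ii) Total incidences bk = vr, so b = vr/k.
Step 1: r = λ(v − 1)/(k − 1) = 6·(5 − 1)/(2 − 1) = 6·4/1 = 24/1 = 24.
Step 2: b = vr/k = 5·24/2 = 120/2 = 60.
Check integrality: r = 24 ∈ Z ✓, b = 60 ∈ Z ✓.
(These identities are necessary conditions: they determine r and b for any design with these parameters, but do not by themselves prove that one exists.)

r = 24, b = 60.


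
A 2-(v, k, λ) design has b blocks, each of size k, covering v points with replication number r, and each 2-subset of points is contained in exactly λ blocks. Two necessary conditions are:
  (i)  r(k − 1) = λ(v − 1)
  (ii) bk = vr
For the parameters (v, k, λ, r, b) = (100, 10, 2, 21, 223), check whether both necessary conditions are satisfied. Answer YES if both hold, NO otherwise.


Condition (i): r(k − 1) = 21·9 = 189; λ(v − 1) = 2·99 = 198. Match? NO.
Condition (ii): bk = 223·10 = 2230; vr = 100·21 = 2100. Match? NO.
Both conditions hold? NO.

NO


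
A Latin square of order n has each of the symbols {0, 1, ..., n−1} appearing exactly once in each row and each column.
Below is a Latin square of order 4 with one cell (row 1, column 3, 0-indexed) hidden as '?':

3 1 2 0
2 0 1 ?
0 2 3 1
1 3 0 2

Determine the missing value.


Row 1 contains symbols [0, 1, 2] — missing [3].
Column 3 contains symbols [0, 1, 2] — missing [3].
The missing symbol must appear in both missing sets; intersection = [3].
Therefore the hidden value is 3.

Missing value = 3.


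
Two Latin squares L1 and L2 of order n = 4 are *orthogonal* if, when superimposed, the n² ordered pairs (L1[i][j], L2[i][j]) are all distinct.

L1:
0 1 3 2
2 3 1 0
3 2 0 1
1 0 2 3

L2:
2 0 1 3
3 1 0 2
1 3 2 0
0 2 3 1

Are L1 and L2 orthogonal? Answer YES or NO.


Form the n² = 16 superimposed pairs (L1[i][j], L2[i][j]), row by row (rows and columns indexed from 0):
row 0: (0,2) (1,0) (3,1) (2,3)
row 1: (2,3) (3,1) (1,0) (0,2)
row 2: (3,1) (2,3) (0,2) (1,0)
row 3: (1,0) (0,2) (2,3) (3,1)
Orthogonality requires all 16 pairs distinct.
But the pair (2,3) repeats: cell (0,3) has L1 = 2, L2 = 3, and cell (1,0) has L1 = 2, L2 = 3.
A repeated pair means some other pair never occurs (only 4 distinct pairs out of 16), so the squares are not orthogonal.
Conclusion: NO.

NO


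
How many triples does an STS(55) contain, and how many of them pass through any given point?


An STS(v) is a 2-(v, 3, 1) BIBD: block size k = 3, λ = 1.
Replication: r(k − 1) = λ(v − 1) ⇒ r·2 = 55 − 1 = 54 ⇒ r = 27.
Block count: b = v(v − 1)/6 = 55·54/6 = 2970/6 = 495.
(Check via bk = vr: 495·3 = 1485 = 55·27 = 1485 ✓.)

r = 27, b = 495.


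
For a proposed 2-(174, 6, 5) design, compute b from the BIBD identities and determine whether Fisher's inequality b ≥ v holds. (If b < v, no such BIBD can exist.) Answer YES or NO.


b = λv(v − 1)/(k(k − 1)) = 5·174·173/(6·5) = 150510/30 = 5017.
Compare with v = 174: b ≥ v, so Fisher's inequality holds.

YES


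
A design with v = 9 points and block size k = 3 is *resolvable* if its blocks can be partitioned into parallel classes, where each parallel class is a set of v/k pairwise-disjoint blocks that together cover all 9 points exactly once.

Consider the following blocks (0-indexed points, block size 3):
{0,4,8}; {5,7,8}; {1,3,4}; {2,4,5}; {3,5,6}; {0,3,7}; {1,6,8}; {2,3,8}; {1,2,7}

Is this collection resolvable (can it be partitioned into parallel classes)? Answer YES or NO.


v = 9, block size k = 3, number of blocks = 9.
For resolvability, blocks must partition into parallel classes of size v/k = 3.
Total blocks must therefore be a multiple of 3: 9 = 3·3 + 0 ⇒ divisible ✓.
Consider block {5,7,8}. The only other block(s) in the collection disjoint from it are {1,3,4} — just 1 block(s). Any parallel class containing {5,7,8} would need 2 other blocks each disjoint from it, so no parallel class of size 3 can contain {5,7,8}.
Since every block must belong to some parallel class in a resolution, the collection cannot be partitioned into parallel classes.
Resolvable? NO.

NO


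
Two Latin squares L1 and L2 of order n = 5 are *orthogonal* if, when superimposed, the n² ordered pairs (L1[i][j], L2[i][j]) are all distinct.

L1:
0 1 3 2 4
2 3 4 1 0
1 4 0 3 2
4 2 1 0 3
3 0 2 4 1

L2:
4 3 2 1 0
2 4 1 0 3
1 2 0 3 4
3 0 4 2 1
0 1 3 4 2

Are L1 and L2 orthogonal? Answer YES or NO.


Form the n² = 25 superimposed pairs (L1[i][j], L2[i][j]), row by row (rows and columns indexed from 0):
row 0: (0,4) (1,3) (3,2) (2,1) (4,0)
row 1: (2,2) (3,4) (4,1) (1,0) (0,3)
row 2: (1,1) (4,2) (0,0) (3,3) (2,4)
row 3: (4,3) (2,0) (1,4) (0,2) (3,1)
row 4: (3,0) (0,1) (2,3) (4,4) (1,2)
Orthogonality requires all 25 pairs distinct.
Check by first coordinate: for each symbol s of L1, list the L2 entries in the n cells where L1 = s; they must all differ.
  L1 = 0: L2 entries (in reading order) 4, 3, 0, 2, 1 — all 5 distinct ✓
  L1 = 1: L2 entries (in reading order) 3, 0, 1, 4, 2 — all 5 distinct ✓
  L1 = 2: L2 entries (in reading order) 1, 2, 4, 0, 3 — all 5 distinct ✓
  L1 = 3: L2 entries (in reading order) 2, 4, 3, 1, 0 — all 5 distinct ✓
  L1 = 4: L2 entries (in reading order) 0, 1, 2, 3, 4 — all 5 distinct ✓
Every symbol of L1 meets every symbol of L2 exactly once, so all 25 pairs are distinct (25 of 25).
Conclusion: YES.

YES


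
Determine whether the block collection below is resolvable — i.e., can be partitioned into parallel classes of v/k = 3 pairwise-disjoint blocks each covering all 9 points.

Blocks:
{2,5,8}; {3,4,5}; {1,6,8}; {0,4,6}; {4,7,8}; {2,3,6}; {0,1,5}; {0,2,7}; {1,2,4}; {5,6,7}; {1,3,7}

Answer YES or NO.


v = 9, block size k = 3, number of blocks = 11.
For resolvability, blocks must partition into parallel classes of size v/k = 3.
Total blocks must therefore be a multiple of 3: 11 = 3·3 + 2 ⇒ not divisible ✗.
Resolvable? NO.

NO


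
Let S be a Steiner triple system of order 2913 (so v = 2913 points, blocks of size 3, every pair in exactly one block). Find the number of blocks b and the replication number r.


An STS(v) is a 2-(v, 3, 1) BIBD: block size k = 3, λ = 1.
Replication: r(k − 1) = λ(v − 1) ⇒ r·2 = 2913 − 1 = 2912 ⇒ r = 1456.
Block count: b = v(v − 1)/6 = 2913·2912/6 = 8482656/6 = 1413776.
(Check via bk = vr: 1413776·3 = 4241328 = 2913·1456 = 4241328 ✓.)

r = 1456, b = 1413776.


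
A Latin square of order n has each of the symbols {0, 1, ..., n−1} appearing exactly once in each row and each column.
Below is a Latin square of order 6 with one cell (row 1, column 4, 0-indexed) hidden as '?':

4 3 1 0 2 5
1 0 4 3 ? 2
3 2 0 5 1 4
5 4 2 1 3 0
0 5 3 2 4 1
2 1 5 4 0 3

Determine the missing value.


Row 1 contains symbols [0, 1, 2, 3, 4] — missing [5].
Column 4 contains symbols [0, 1, 2, 3, 4] — missing [5].
The missing symbol must appear in both missing sets; intersection = [5].
Therefore the hidden value is 5.

Missing value = 5.


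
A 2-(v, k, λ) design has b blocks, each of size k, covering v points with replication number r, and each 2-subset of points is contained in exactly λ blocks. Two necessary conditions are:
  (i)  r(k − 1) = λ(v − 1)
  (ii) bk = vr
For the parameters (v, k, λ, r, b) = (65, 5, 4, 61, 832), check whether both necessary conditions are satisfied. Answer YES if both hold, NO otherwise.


Condition (i): r(k − 1) = 61·4 = 244; λ(v − 1) = 4·64 = 256. Match? NO.
Condition (ii): bk = 832·5 = 4160; vr = 65·61 = 3965. Match? NO.
Both conditions hold? NO.

NO


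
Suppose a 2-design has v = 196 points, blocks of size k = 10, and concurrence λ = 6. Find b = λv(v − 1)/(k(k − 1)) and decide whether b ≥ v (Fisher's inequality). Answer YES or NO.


b = λv(v − 1)/(k(k − 1)) = 6·196·195/(10·9) = 229320/90 = 2548.
Compare with v = 196: b ≥ v, so Fisher's inequality holds.

YES


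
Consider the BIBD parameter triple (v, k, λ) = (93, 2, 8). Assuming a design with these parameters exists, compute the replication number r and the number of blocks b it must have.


Any 2-(v, k, λ) BIBD satisfies two necessary conditions:
  (i)  Each point sits in r blocks, and counting incidences through any fixed point gives r(k − 1) = λ(v − 1), so r = λ(v − 1)/(k − 1).
  (ii) Total incidences bk = vr, so b = vr/k.
Step 1: r = λ(v − 1)/(k − 1) = 8·(93 − 1)/(2 − 1) = 8·92/1 = 736/1 = 736.
Step 2: b = vr/k = 93·736/2 = 68448/2 = 34224.
Check integrality: r = 736 ∈ Z ✓, b = 34224 ∈ Z ✓.
(These identities are necessary conditions: they determine r and b for any design with these parameters, but do not by themselves prove that one exists.)

r = 736, b = 34224.


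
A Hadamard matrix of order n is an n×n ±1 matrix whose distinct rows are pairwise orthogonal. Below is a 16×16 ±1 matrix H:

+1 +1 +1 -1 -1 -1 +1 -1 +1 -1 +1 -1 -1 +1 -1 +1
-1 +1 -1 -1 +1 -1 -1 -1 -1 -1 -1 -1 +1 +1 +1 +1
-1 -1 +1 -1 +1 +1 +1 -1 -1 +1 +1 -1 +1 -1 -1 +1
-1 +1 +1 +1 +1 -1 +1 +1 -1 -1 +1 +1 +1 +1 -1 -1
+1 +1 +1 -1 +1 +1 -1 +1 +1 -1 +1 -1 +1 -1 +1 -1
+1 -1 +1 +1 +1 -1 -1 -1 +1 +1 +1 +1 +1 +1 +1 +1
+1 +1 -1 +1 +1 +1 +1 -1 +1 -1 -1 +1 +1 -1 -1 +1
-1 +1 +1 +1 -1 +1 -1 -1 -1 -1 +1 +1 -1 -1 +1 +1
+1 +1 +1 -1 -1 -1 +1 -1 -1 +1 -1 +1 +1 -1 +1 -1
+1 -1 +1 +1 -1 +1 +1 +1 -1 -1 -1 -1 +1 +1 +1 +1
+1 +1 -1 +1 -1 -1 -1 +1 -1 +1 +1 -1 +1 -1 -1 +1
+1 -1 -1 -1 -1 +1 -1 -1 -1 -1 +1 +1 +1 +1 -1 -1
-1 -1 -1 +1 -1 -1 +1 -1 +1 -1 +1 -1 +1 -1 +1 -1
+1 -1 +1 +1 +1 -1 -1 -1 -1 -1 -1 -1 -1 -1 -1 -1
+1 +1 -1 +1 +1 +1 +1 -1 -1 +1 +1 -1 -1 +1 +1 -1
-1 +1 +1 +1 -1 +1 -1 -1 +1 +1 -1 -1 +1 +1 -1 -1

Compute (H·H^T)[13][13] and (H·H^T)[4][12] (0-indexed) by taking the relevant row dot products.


Row 4 of H: [1, 1, 1, -1, 1, 1, -1, 1, 1, -1, 1, -1, 1, -1, 1, -1].
Row 12 of H: [-1, -1, -1, 1, -1, -1, 1, -1, 1, -1, 1, -1, 1, -1, 1, -1].
Row 13 of H: [1, -1, 1, 1, 1, -1, -1, -1, -1, -1, -1, -1, -1, -1, -1, -1].
(H·H^T)[13][13] = Σ_j H[13][j]·H[13][j] = (1)² + (-1)² + (1)² + (1)² + (1)² + (-1)² + (-1)² + (-1)² + (-1)² + (-1)² + (-1)² + (-1)² + (-1)² + (-1)² + (-1)² + (-1)² = 1 + 1 + 1 + 1 + 1 + 1 + 1 + 1 + 1 + 1 + 1 + 1 + 1 + 1 + 1 + 1 = 16.
(H·H^T)[4][12] = Σ_j H[4][j]·H[12][j] = (1)·(-1) + (1)·(-1) + (1)·(-1) + (-1)·(1) + (1)·(-1) + (1)·(-1) + (-1)·(1) + (1)·(-1) + (1)·(1) + (-1)·(-1) + (1)·(1) + (-1)·(-1) + (1)·(1) + (-1)·(-1) + (1)·(1) + (-1)·(-1) = -1 + -1 + -1 + -1 + -1 + -1 + -1 + -1 + 1 + 1 + 1 + 1 + 1 + 1 + 1 + 1 = 0.
So rows 4 and 12 are orthogonal; the diagonal entry equals n = 16.

(13,13) entry = 16; (4,12) entry = 0.


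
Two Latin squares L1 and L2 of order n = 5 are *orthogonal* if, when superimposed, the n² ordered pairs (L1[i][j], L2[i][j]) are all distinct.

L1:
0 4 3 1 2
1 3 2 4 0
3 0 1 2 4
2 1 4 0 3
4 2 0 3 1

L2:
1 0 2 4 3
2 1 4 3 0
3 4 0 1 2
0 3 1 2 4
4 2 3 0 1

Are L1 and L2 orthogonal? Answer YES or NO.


Form the n² = 25 superimposed pairs (L1[i][j], L2[i][j]), row by row (rows and columns indexed from 0):
row 0: (0,1) (4,0) (3,2) (1,4) (2,3)
row 1: (1,2) (3,1) (2,4) (4,3) (0,0)
row 2: (3,3) (0,4) (1,0) (2,1) (4,2)
row 3: (2,0) (1,3) (4,1) (0,2) (3,4)
row 4: (4,4) (2,2) (0,3) (3,0) (1,1)
Orthogonality requires all 25 pairs distinct.
Check by first coordinate: for each symbol s of L1, list the L2 entries in the n cells where L1 = s; they must all differ.
  L1 = 0: L2 entries (in reading order) 1, 0, 4, 2, 3 — all 5 distinct ✓
  L1 = 1: L2 entries (in reading order) 4, 2, 0, 3, 1 — all 5 distinct ✓
  L1 = 2: L2 entries (in reading order) 3, 4, 1, 0, 2 — all 5 distinct ✓
  L1 = 3: L2 entries (in reading order) 2, 1, 3, 4, 0 — all 5 distinct ✓
  L1 = 4: L2 entries (in reading order) 0, 3, 2, 1, 4 — all 5 distinct ✓
Every symbol of L1 meets every symbol of L2 exactly once, so all 25 pairs are distinct (25 of 25).
Conclusion: YES.

YES


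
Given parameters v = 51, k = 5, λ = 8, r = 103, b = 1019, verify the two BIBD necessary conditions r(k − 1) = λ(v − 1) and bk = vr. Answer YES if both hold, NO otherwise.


Condition (i): r(k − 1) = 103·4 = 412; λ(v − 1) = 8·50 = 400. Match? NO.
Condition (ii): bk = 1019·5 = 5095; vr = 51·103 = 5253. Match? NO.
Both conditions hold? NO.

NO


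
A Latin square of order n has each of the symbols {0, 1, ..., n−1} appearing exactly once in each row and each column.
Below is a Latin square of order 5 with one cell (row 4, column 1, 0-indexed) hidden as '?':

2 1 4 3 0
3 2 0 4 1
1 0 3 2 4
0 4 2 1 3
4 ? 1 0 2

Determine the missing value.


Row 4 contains symbols [0, 1, 2, 4] — missing [3].
Column 1 contains symbols [0, 1, 2, 4] — missing [3].
The missing symbol must appear in both missing sets; intersection = [3].
Therefore the hidden value is 3.

Missing value = 3.


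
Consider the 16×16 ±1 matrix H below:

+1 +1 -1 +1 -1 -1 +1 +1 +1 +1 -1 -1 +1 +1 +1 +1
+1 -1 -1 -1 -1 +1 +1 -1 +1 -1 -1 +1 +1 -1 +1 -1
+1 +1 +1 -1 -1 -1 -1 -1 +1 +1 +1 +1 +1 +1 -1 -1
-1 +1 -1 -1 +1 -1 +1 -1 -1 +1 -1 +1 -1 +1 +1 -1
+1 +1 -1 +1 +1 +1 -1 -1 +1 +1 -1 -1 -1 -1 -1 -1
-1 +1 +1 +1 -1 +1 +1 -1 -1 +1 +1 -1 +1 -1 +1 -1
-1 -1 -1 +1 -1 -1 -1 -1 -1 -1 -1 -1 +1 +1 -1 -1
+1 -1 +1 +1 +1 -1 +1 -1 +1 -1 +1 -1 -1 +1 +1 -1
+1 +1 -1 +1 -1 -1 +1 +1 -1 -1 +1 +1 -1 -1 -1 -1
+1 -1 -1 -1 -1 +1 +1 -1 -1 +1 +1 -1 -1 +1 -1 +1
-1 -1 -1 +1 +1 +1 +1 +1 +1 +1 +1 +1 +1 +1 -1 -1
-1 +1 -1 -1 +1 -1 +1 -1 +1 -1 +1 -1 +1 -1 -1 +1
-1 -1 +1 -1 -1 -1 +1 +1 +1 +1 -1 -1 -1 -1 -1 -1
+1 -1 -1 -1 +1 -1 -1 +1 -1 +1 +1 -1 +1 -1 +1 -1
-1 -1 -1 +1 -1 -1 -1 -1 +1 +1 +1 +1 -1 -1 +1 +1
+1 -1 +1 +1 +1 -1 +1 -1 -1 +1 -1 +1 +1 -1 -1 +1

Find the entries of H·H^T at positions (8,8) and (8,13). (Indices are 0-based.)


Row 8 of H: [1, 1, -1, 1, -1, -1, 1, 1, -1, -1, 1, 1, -1, -1, -1, -1].
Row 13 of H: [1, -1, -1, -1, 1, -1, -1, 1, -1, 1, 1, -1, 1, -1, 1, -1].
(H·H^T)[8][8] = Σ_j H[8][j]·H[8][j] = (1)² + (1)² + (-1)² + (1)² + (-1)² + (-1)² + (1)² + (1)² + (-1)² + (-1)² + (1)² + (1)² + (-1)² + (-1)² + (-1)² + (-1)² = 1 + 1 + 1 + 1 + 1 + 1 + 1 + 1 + 1 + 1 + 1 + 1 + 1 + 1 + 1 + 1 = 16.
(H·H^T)[8][13] = Σ_j H[8][j]·H[13][j] = (1)·(1) + (1)·(-1) + (-1)·(-1) + (1)·(-1) + (-1)·(1) + (-1)·(-1) + (1)·(-1) + (1)·(1) + (-1)·(-1) + (-1)·(1) + (1)·(1) + (1)·(-1) + (-1)·(1) + (-1)·(-1) + (-1)·(1) + (-1)·(-1) = 1 + -1 + 1 + -1 + -1 + 1 + -1 + 1 + 1 + -1 + 1 + -1 + -1 + 1 + -1 + 1 = 0.
So rows 8 and 13 are orthogonal; the diagonal entry equals n = 16.

(8,8) entry = 16; (8,13) entry = 0.


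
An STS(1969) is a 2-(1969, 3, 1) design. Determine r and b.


An STS(v) is a 2-(v, 3, 1) BIBD: block size k = 3, λ = 1.
Replication: r(k − 1) = λ(v − 1) ⇒ r·2 = 1969 − 1 = 1968 ⇒ r = 984.
Block count: b = v(v − 1)/6 = 1969·1968/6 = 3874992/6 = 645832.
(Check via bk = vr: 645832·3 = 1937496 = 1969·984 = 1937496 ✓.)

r = 984, b = 645832.


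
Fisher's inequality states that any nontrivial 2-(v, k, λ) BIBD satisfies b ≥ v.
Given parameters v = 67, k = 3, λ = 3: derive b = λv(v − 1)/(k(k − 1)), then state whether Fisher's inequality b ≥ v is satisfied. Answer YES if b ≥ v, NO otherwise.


b = λv(v − 1)/(k(k − 1)) = 3·67·66/(3·2) = 13266/6 = 2211.
Compare with v = 67: b ≥ v, so Fisher's inequality holds.

YES


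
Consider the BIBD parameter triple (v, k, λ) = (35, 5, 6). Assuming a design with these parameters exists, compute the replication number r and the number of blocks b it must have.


Any 2-(v, k, λ) BIBD satisfies two necessary conditions:
  (i)  Each point sits in r blocks, and counting incidences through any fixed point gives r(k − 1) = λ(v − 1), so r = λ(v − 1)/(k − 1).
  (ii) Total incidences bk = vr, so b = vr/k.
Step 1: r = λ(v − 1)/(k − 1) = 6·(35 − 1)/(5 − 1) = 6·34/4 = 204/4 = 51.
Step 2: b = vr/k = 35·51/5 = 1785/5 = 357.
Check integrality: r = 51 ∈ Z ✓, b = 357 ∈ Z ✓.
(These identities are necessary conditions: they determine r and b for any design with these parameters, but do not by themselves prove that one exists.)

r = 51, b = 357.


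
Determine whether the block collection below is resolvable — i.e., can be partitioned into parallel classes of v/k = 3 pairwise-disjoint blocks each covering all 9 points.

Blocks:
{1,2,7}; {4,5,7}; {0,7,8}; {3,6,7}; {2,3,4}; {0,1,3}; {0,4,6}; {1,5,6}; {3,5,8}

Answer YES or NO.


v = 9, block size k = 3, number of blocks = 9.
For resolvability, blocks must partition into parallel classes of size v/k = 3.
Total blocks must therefore be a multiple of 3: 9 = 3·3 + 0 ⇒ divisible ✓.
Consider block {4,5,7}. The only other block(s) in the collection disjoint from it are {0,1,3} — just 1 block(s). Any parallel class containing {4,5,7} would need 2 other blocks each disjoint from it, so no parallel class of size 3 can contain {4,5,7}.
Since every block must belong to some parallel class in a resolution, the collection cannot be partitioned into parallel classes.
Resolvable? NO.

NO


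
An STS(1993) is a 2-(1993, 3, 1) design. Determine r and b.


An STS(v) is a 2-(v, 3, 1) BIBD: block size k = 3, λ = 1.
Replication: r(k − 1) = λ(v − 1) ⇒ r·2 = 1993 − 1 = 1992 ⇒ r = 996.
Block count: bk = vr ⇒ b·3 = 1993·996 = 1985028 ⇒ b = 661676.

r = 996, b = 661676.


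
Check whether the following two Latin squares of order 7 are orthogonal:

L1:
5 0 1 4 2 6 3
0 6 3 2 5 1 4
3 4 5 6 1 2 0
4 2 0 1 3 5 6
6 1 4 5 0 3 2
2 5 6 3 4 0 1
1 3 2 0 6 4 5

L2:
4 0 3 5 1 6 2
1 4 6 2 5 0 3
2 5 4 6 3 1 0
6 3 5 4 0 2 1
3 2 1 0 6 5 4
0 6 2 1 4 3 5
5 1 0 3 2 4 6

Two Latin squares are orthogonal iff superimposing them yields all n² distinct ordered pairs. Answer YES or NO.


Form the n² = 49 superimposed pairs (L1[i][j], L2[i][j]), row by row (rows and columns indexed from 0):
row 0: (5,4) (0,0) (1,3) (4,5) (2,1) (6,6) (3,2)
row 1: (0,1) (6,4) (3,6) (2,2) (5,5) (1,0) (4,3)
row 2: (3,2) (4,5) (5,4) (6,6) (1,3) (2,1) (0,0)
row 3: (4,6) (2,3) (0,5) (1,4) (3,0) (5,2) (6,1)
row 4: (6,3) (1,2) (4,1) (5,0) (0,6) (3,5) (2,4)
row 5: (2,0) (5,6) (6,2) (3,1) (4,4) (0,3) (1,5)
row 6: (1,5) (3,1) (2,0) (0,3) (6,2) (4,4) (5,6)
Orthogonality requires all 49 pairs distinct.
But the pair (3,2) repeats: cell (0,6) has L1 = 3, L2 = 2, and cell (2,0) has L1 = 3, L2 = 2.
A repeated pair means some other pair never occurs (only 35 distinct pairs out of 49), so the squares are not orthogonal.
Conclusion: NO.

NO


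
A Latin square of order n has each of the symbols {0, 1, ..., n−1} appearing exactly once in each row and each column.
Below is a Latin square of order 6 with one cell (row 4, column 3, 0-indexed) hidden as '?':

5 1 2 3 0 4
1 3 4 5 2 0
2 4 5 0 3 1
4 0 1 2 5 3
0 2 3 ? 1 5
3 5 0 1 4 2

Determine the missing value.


Row 4 contains symbols [0, 1, 2, 3, 5] — missing [4].
Column 3 contains symbols [0, 1, 2, 3, 5] — missing [4].
The missing symbol must appear in both missing sets; intersection = [4].
Therefore the hidden value is 4.

Missing value = 4.


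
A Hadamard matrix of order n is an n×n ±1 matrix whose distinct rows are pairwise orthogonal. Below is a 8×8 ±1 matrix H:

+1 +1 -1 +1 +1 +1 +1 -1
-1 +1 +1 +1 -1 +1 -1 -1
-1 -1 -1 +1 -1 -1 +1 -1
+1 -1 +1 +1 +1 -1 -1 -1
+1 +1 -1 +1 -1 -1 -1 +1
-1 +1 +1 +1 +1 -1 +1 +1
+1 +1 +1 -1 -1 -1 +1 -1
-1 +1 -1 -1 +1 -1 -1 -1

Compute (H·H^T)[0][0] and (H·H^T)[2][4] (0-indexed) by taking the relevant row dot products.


Row 0 of H: [1, 1, -1, 1, 1, 1, 1, -1].
Row 2 of H: [-1, -1, -1, 1, -1, -1, 1, -1].
Row 4 of H: [1, 1, -1, 1, -1, -1, -1, 1].
(H·H^T)[0][0] = Σ_j H[0][j]·H[0][j] = (1)² + (1)² + (-1)² + (1)² + (1)² + (1)² + (1)² + (-1)² = 1 + 1 + 1 + 1 + 1 + 1 + 1 + 1 = 8.
(H·H^T)[2][4] = Σ_j H[2][j]·H[4][j] = (-1)·(1) + (-1)·(1) + (-1)·(-1) + (1)·(1) + (-1)·(-1) + (-1)·(-1) + (1)·(-1) + (-1)·(1) = -1 + -1 + 1 + 1 + 1 + 1 + -1 + -1 = 0.
So rows 2 and 4 are orthogonal; the diagonal entry equals n = 8.

(0,0) entry = 8; (2,4) entry = 0.


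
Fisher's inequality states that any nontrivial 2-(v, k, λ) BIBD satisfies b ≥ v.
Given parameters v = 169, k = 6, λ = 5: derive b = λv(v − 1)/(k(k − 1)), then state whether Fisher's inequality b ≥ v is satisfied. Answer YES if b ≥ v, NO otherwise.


r = λ(v − 1)/(k − 1) = 5·168/5 = 168.
b = vr/k = 169·168/6 = 4732.
Fisher's inequality: b ≥ v ⇔ 4732 ≥ 169? YES.

YES


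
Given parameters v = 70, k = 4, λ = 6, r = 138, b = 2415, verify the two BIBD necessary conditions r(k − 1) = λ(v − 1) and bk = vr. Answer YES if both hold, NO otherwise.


Condition (i): r(k − 1) = 138·3 = 414; λ(v − 1) = 6·69 = 414. Match? YES.
Condition (ii): bk = 2415·4 = 9660; vr = 70·138 = 9660. Match? YES.
Both conditions hold? YES.

YES


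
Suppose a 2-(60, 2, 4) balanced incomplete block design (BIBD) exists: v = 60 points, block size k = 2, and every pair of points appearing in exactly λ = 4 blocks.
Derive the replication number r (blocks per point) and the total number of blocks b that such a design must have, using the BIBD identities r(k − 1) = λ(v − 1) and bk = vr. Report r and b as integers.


Any 2-(v, k, λ) BIBD satisfies two necessary conditions:
  (i)  Each point sits in r blocks, and counting incidences through any fixed point gives r(k − 1) = λ(v − 1), so r = λ(v − 1)/(k − 1).
  (ii) Total incidences bk = vr, so b = vr/k.
Step 1: r = λ(v − 1)/(k − 1) = 4·(60 − 1)/(2 − 1) = 4·59/1 = 236/1 = 236.
Step 2: b = vr/k = 60·236/2 = 14160/2 = 7080.
Check integrality: r = 236 ∈ Z ✓, b = 7080 ∈ Z ✓.
(These identities are necessary conditions: they determine r and b for any design with these parameters, but do not by themselves prove that one exists.)

r = 236, b = 7080.


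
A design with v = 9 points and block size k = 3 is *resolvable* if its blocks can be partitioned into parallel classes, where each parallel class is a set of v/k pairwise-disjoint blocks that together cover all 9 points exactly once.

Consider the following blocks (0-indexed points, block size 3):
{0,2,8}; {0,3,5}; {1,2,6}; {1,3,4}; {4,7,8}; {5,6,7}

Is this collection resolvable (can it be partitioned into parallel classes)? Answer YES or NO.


v = 9, block size k = 3, number of blocks = 6.
For resolvability, blocks must partition into parallel classes of size v/k = 3.
Total blocks must therefore be a multiple of 3: 6 = 3·2 + 0 ⇒ divisible ✓.
Greedy packing gives 2 candidate class(es). Each should be a full parallel class (size 3, covers all 9 points).
  Class 1 (3 blocks): {0,2,8}; {1,3,4}; {5,6,7}. Points covered: [0, 1, 2, 3, 4, 5, 6, 7, 8].
  Class 2 (3 blocks): {0,3,5}; {1,2,6}; {4,7,8}. Points covered: [0, 1, 2, 3, 4, 5, 6, 7, 8].
All classes full (size 3)? YES. All classes cover every point? YES.
Resolvable? YES.

YES
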